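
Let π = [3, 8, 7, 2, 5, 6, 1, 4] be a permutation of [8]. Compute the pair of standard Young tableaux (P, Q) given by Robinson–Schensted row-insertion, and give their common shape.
P = [1, 4, 6] / [2, 5] / [3, 7] / [8];  Q = [1, 2, 6] / [3, 5] / [4, 8] / [7];  common shape = (3, 2, 2, 1)

Row-insert the values π_1, π_2, … into P one at a time, bumping the leftmost entry strictly greater than the inserted value down to the next row. The recording tableau Q records, in position (i, j), the step at which that cell was added to P.
  Insert 3 (step 1): P = [3];  Q = [1]
  Insert 8 (step 2): P = [3, 8];  Q = [1, 2]
  Insert 7 (step 3): P = [3, 7] / [8];  Q = [1, 2] / [3]
  Insert 2 (step 4): P = [2, 7] / [3] / [8];  Q = [1, 2] / [3] / [4]
  Insert 5 (step 5): P = [2, 5] / [3, 7] / [8];  Q = [1, 2] / [3, 5] / [4]
  Insert 6 (step 6): P = [2, 5, 6] / [3, 7] / [8];  Q = [1, 2, 6] / [3, 5] / [4]
  Insert 1 (step 7): P = [1, 5, 6] / [2, 7] / [3] / [8];  Q = [1, 2, 6] / [3, 5] / [4] / [7]
  Insert 4 (step 8): P = [1, 4, 6] / [2, 5] / [3, 7] / [8];  Q = [1, 2, 6] / [3, 5] / [4, 8] / [7]
Final shape: (3, 2, 2, 1).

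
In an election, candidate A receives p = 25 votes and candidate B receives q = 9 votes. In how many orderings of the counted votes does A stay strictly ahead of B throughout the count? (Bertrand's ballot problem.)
Strict-lead orderings = 24682944

Total orderings of the 34 votes with 25 for A: C(34, 25) = 52451256. By the Bertrand ballot formula (Cycle Lemma / reflection principle), the number of orderings in which A is strictly ahead of B throughout is (p − q)/(p + q) · C(p + q, p) = (25 − 9)/(25 + 9) · 52451256 = 24682944.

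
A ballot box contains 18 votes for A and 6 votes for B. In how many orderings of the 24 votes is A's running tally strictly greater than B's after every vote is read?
Strict-lead orderings = 67298

Total orderings of the 24 votes with 18 for A: C(24, 18) = 134596. By the Bertrand ballot formula (Cycle Lemma / reflection principle), the number of orderings in which A is strictly ahead of B throughout is (p − q)/(p + q) · C(p + q, p) = (18 − 6)/(18 + 6) · 134596 = 67298.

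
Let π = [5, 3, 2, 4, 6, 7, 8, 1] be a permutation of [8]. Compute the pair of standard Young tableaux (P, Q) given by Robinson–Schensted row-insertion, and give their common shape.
P = [1, 4, 6, 7, 8] / [2] / [3] / [5];  Q = [1, 4, 5, 6, 7] / [2] / [3] / [8];  common shape = (5, 1, 1, 1)

Row-insert the values π_1, π_2, … into P one at a time, bumping the leftmost entry strictly greater than the inserted value down to the next row. The recording tableau Q records, in position (i, j), the step at which that cell was added to P.
  Insert 5 (step 1): P = [5];  Q = [1]
  Insert 3 (step 2): P = [3] / [5];  Q = [1] / [2]
  Insert 2 (step 3): P = [2] / [3] / [5];  Q = [1] / [2] / [3]
  Insert 4 (step 4): P = [2, 4] / [3] / [5];  Q = [1, 4] / [2] / [3]
  Insert 6 (step 5): P = [2, 4, 6] / [3] / [5];  Q = [1, 4, 5] / [2] / [3]
  Insert 7 (step 6): P = [2, 4, 6, 7] / [3] / [5];  Q = [1, 4, 5, 6] / [2] / [3]
  Insert 8 (step 7): P = [2, 4, 6, 7, 8] / [3] / [5];  Q = [1, 4, 5, 6, 7] / [2] / [3]
  Insert 1 (step 8): P = [1, 4, 6, 7, 8] / [2] / [3] / [5];  Q = [1, 4, 5, 6, 7] / [2] / [3] / [8]
Final shape: (5, 1, 1, 1).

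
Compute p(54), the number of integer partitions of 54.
p(54) = 386155

Compute p(n) via the recurrence p(n, m) = p(n, m−1) + p(n−m, m), where p(n, m) counts partitions of n with all parts ≤ m and p(n) = p(n, n). The base cases are p(0, m) = 1 and p(n, 0) = 0 for n > 0. Filling the table yields p(54) = 386155. (Euler's pentagonal recurrence is an alternative.)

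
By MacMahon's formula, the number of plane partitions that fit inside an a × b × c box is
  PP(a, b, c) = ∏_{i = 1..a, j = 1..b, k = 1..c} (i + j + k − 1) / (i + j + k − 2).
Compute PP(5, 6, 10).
PP(5, 6, 10) = 559611782036736

Evaluate the triple product over i = 1..5, j = 1..6, k = 1..10. The factors are (2/1) · (3/2) · (4/3) · (5/4) · (6/5) · (7/6) · (8/7) · (9/8) · … (300 factors total). The numerators and denominators telescope so the product is an integer; carrying out the multiplication exactly gives PP(5, 6, 10) = 559611782036736.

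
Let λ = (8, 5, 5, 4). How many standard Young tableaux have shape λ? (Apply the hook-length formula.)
# SYT of shape (8, 5, 5, 4) = 271591320

Hook-length formula: f^λ = n! / Π hook(c), product over all cells c of the Young diagram. For λ = (8, 5, 5, 4), n = 22 boxes. Hook lengths by row (left-to-right, top-to-bottom): [11, 10, 9, 8, 6, 3, 2, 1]; [7, 6, 5, 4, 2]; [6, 5, 4, 3, 1]; [4, 3, 2, 1]. Product of hooks = 4138573824000. So f^λ = 22! / 4138573824000 = 1124000727777607680000 / 4138573824000 = 271591320.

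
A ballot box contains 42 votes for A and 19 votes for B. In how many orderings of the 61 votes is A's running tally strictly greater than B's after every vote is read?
Strict-lead orderings = 1119772632212850

Total orderings of the 61 votes with 42 for A: C(61, 42) = 2969831763694950. By the Bertrand ballot formula (Cycle Lemma / reflection principle), the number of orderings in which A is strictly ahead of B throughout is (p − q)/(p + q) · C(p + q, p) = (42 − 19)/(42 + 19) · 2969831763694950 = 1119772632212850.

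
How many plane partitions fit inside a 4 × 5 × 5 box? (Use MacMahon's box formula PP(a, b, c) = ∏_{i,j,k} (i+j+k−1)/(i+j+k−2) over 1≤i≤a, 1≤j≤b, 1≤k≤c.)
PP(4, 5, 5) = 16818516

Evaluate the triple product over i = 1..4, j = 1..5, k = 1..5. The factors are (2/1) · (3/2) · (4/3) · (5/4) · (6/5) · (3/2) · (4/3) · (5/4) · … (100 factors total). The numerators and denominators telescope so the product is an integer; carrying out the multiplication exactly gives PP(4, 5, 5) = 16818516.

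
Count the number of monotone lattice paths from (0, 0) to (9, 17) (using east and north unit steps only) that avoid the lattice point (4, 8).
Number of paths = 2133560

Total paths from (0, 0) to (9, 17): C(26, 9) = 3124550. Paths through (4, 8): (paths (0, 0) → (4, 8)) × (paths (4, 8) → (9, 17)) = C(12, 4) · C(14, 5) = 495 · 2002 = 990990. Avoidance count = 3124550 − 990990 = 2133560.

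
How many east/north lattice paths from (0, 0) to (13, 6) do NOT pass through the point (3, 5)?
Number of paths = 26516

Total paths from (0, 0) to (13, 6): C(19, 13) = 27132. Paths through (3, 5): (paths (0, 0) → (3, 5)) × (paths (3, 5) → (13, 6)) = C(8, 3) · C(11, 10) = 56 · 11 = 616. Avoidance count = 27132 − 616 = 26516.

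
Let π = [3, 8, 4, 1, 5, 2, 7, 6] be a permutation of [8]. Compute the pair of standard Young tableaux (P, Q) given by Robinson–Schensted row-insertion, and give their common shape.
P = [1, 2, 5, 6] / [3, 4, 7] / [8];  Q = [1, 2, 5, 7] / [3, 6, 8] / [4];  common shape = (4, 3, 1)

Row-insert the values π_1, π_2, … into P one at a time, bumping the leftmost entry strictly greater than the inserted value down to the next row. The recording tableau Q records, in position (i, j), the step at which that cell was added to P.
  Insert 3 (step 1): P = [3];  Q = [1]
  Insert 8 (step 2): P = [3, 8];  Q = [1, 2]
  Insert 4 (step 3): P = [3, 4] / [8];  Q = [1, 2] / [3]
  Insert 1 (step 4): P = [1, 4] / [3] / [8];  Q = [1, 2] / [3] / [4]
  Insert 5 (step 5): P = [1, 4, 5] / [3] / [8];  Q = [1, 2, 5] / [3] / [4]
  Insert 2 (step 6): P = [1, 2, 5] / [3, 4] / [8];  Q = [1, 2, 5] / [3, 6] / [4]
  Insert 7 (step 7): P = [1, 2, 5, 7] / [3, 4] / [8];  Q = [1, 2, 5, 7] / [3, 6] / [4]
  Insert 6 (step 8): P = [1, 2, 5, 6] / [3, 4, 7] / [8];  Q = [1, 2, 5, 7] / [3, 6, 8] / [4]
Final shape: (4, 3, 1).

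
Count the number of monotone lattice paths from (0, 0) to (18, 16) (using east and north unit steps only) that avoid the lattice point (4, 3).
Number of paths = 1501920930

Total paths from (0, 0) to (18, 16): C(34, 18) = 2203961430. Paths through (4, 3): (paths (0, 0) → (4, 3)) × (paths (4, 3) → (18, 16)) = C(7, 4) · C(27, 14) = 35 · 20058300 = 702040500. Avoidance count = 2203961430 − 702040500 = 1501920930.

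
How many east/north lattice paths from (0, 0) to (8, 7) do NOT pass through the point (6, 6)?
Number of paths = 3663

Total paths from (0, 0) to (8, 7): C(15, 8) = 6435. Paths through (6, 6): (paths (0, 0) → (6, 6)) × (paths (6, 6) → (8, 7)) = C(12, 6) · C(3, 2) = 924 · 3 = 2772. Avoidance count = 6435 − 2772 = 3663.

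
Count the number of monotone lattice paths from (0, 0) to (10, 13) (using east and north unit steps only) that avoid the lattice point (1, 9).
Number of paths = 1136916

Total paths from (0, 0) to (10, 13): C(23, 10) = 1144066. Paths through (1, 9): (paths (0, 0) → (1, 9)) × (paths (1, 9) → (10, 13)) = C(10, 1) · C(13, 9) = 10 · 715 = 7150. Avoidance count = 1144066 − 7150 = 1136916.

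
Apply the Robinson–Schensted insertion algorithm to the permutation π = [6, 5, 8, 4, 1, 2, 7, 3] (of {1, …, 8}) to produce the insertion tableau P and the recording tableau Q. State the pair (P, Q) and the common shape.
P = [1, 2, 3] / [4, 7] / [5, 8] / [6];  Q = [1, 3, 7] / [2, 6] / [4, 8] / [5];  common shape = (3, 2, 2, 1)

Row-insert the values π_1, π_2, … into P one at a time, bumping the leftmost entry strictly greater than the inserted value down to the next row. The recording tableau Q records, in position (i, j), the step at which that cell was added to P.
  Insert 6 (step 1): P = [6];  Q = [1]
  Insert 5 (step 2): P = [5] / [6];  Q = [1] / [2]
  Insert 8 (step 3): P = [5, 8] / [6];  Q = [1, 3] / [2]
  Insert 4 (step 4): P = [4, 8] / [5] / [6];  Q = [1, 3] / [2] / [4]
  Insert 1 (step 5): P = [1, 8] / [4] / [5] / [6];  Q = [1, 3] / [2] / [4] / [5]
  Insert 2 (step 6): P = [1, 2] / [4, 8] / [5] / [6];  Q = [1, 3] / [2, 6] / [4] / [5]
  Insert 7 (step 7): P = [1, 2, 7] / [4, 8] / [5] / [6];  Q = [1, 3, 7] / [2, 6] / [4] / [5]
  Insert 3 (step 8): P = [1, 2, 3] / [4, 7] / [5, 8] / [6];  Q = [1, 3, 7] / [2, 6] / [4, 8] / [5]
Final shape: (3, 2, 2, 1).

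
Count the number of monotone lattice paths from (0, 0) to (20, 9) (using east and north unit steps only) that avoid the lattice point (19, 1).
Number of paths = 10014825

Total paths from (0, 0) to (20, 9): C(29, 20) = 10015005. Paths through (19, 1): (paths (0, 0) → (19, 1)) × (paths (19, 1) → (20, 9)) = C(20, 19) · C(9, 1) = 20 · 9 = 180. Avoidance count = 10015005 − 180 = 10014825.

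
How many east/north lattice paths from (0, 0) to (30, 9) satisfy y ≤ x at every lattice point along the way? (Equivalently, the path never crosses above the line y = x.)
Number of paths = 150391384

By the reflection principle (André's argument), the number of monotone paths to (30, 9) with n ≤ m that never go above y = x is C(39, 30) − C(39, 31) = 211915132 − 61523748 = 150391384.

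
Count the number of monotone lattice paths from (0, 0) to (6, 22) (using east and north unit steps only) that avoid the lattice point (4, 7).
Number of paths = 331860

Total paths from (0, 0) to (6, 22): C(28, 6) = 376740. Paths through (4, 7): (paths (0, 0) → (4, 7)) × (paths (4, 7) → (6, 22)) = C(11, 4) · C(17, 2) = 330 · 136 = 44880. Avoidance count = 376740 − 44880 = 331860.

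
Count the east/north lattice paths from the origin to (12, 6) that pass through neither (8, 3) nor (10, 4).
Number of paths = 9753

Inclusion–exclusion. Total paths: C(18, 12) = 18564. Through P₁: C(11, 8)·C(7, 4) = 5775. Through P₂: C(14, 10)·C(4, 2) = 6006. Since P₁ is strictly southwest of P₂, a monotone path through both must visit P₁ then P₂; paths through both = C(11, 8)·C(3, 2)·C(4, 2) = 2970. Avoid both = 18564 − 5775 − 6006 + 2970 = 9753.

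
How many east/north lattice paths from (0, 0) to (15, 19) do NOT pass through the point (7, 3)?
Number of paths = 1767711000

Total paths from (0, 0) to (15, 19): C(34, 15) = 1855967520. Paths through (7, 3): (paths (0, 0) → (7, 3)) × (paths (7, 3) → (15, 19)) = C(10, 7) · C(24, 8) = 120 · 735471 = 88256520. Avoidance count = 1855967520 − 88256520 = 1767711000.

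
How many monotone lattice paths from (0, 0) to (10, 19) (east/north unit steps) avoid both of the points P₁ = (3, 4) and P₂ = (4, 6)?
Number of paths = 11212110

Inclusion–exclusion. Total paths: C(29, 10) = 20030010. Through P₁: C(7, 3)·C(22, 7) = 5969040. Through P₂: C(10, 4)·C(19, 6) = 5697720. Since P₁ is strictly southwest of P₂, a monotone path through both must visit P₁ then P₂; paths through both = C(7, 3)·C(3, 1)·C(19, 6) = 2848860. Avoid both = 20030010 − 5969040 − 5697720 + 2848860 = 11212110.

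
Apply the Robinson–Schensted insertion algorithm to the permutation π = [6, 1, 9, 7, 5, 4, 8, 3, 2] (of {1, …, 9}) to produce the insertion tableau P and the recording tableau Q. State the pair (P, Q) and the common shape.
P = [1, 2, 8] / [3, 7] / [4] / [5] / [6] / [9];  Q = [1, 3, 7] / [2, 4] / [5] / [6] / [8] / [9];  common shape = (3, 2, 1, 1, 1, 1)

Row-insert the values π_1, π_2, … into P one at a time, bumping the leftmost entry strictly greater than the inserted value down to the next row. The recording tableau Q records, in position (i, j), the step at which that cell was added to P.
  Insert 6 (step 1): P = [6];  Q = [1]
  Insert 1 (step 2): P = [1] / [6];  Q = [1] / [2]
  Insert 9 (step 3): P = [1, 9] / [6];  Q = [1, 3] / [2]
  Insert 7 (step 4): P = [1, 7] / [6, 9];  Q = [1, 3] / [2, 4]
  Insert 5 (step 5): P = [1, 5] / [6, 7] / [9];  Q = [1, 3] / [2, 4] / [5]
  Insert 4 (step 6): P = [1, 4] / [5, 7] / [6] / [9];  Q = [1, 3] / [2, 4] / [5] / [6]
  Insert 8 (step 7): P = [1, 4, 8] / [5, 7] / [6] / [9];  Q = [1, 3, 7] / [2, 4] / [5] / [6]
  Insert 3 (step 8): P = [1, 3, 8] / [4, 7] / [5] / [6] / [9];  Q = [1, 3, 7] / [2, 4] / [5] / [6] / [8]
  Insert 2 (step 9): P = [1, 2, 8] / [3, 7] / [4] / [5] / [6] / [9];  Q = [1, 3, 7] / [2, 4] / [5] / [6] / [8] / [9]
Final shape: (3, 2, 1, 1, 1, 1).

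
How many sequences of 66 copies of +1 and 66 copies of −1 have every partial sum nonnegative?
C_66 = 5632681584560312734993915705849145100

These ballot sequences are counted by the Catalan number C_n = (1/(n + 1)) · C(2n, n). For n = 66: C_66 = (1/67) · C(132, 66) = 377389666165540953244592352291892721700/67 = 5632681584560312734993915705849145100.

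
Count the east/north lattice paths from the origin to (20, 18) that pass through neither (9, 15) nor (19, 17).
Number of paths = 16079666482

Inclusion–exclusion. Total paths: C(38, 20) = 33578000610. Through P₁: C(24, 9)·C(14, 11) = 475931456. Through P₂: C(36, 19)·C(2, 1) = 17194993200. Since P₁ is strictly southwest of P₂, a monotone path through both must visit P₁ then P₂; paths through both = C(24, 9)·C(12, 10)·C(2, 1) = 172590528. Avoid both = 33578000610 − 475931456 − 17194993200 + 172590528 = 16079666482.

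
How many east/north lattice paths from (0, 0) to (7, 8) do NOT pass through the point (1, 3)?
Number of paths = 4587

Total paths from (0, 0) to (7, 8): C(15, 7) = 6435. Paths through (1, 3): (paths (0, 0) → (1, 3)) × (paths (1, 3) → (7, 8)) = C(4, 1) · C(11, 6) = 4 · 462 = 1848. Avoidance count = 6435 − 1848 = 4587.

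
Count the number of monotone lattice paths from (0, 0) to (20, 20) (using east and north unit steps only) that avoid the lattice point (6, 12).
Number of paths = 131910318540

Total paths from (0, 0) to (20, 20): C(40, 20) = 137846528820. Paths through (6, 12): (paths (0, 0) → (6, 12)) × (paths (6, 12) → (20, 20)) = C(18, 6) · C(22, 14) = 18564 · 319770 = 5936210280. Avoidance count = 137846528820 − 5936210280 = 131910318540.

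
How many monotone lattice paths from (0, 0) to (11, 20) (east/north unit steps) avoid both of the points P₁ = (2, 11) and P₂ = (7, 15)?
Number of paths = 60629739

Inclusion–exclusion. Total paths: C(31, 11) = 84672315. Through P₁: C(13, 2)·C(18, 9) = 3792360. Through P₂: C(22, 7)·C(9, 4) = 21488544. Since P₁ is strictly southwest of P₂, a monotone path through both must visit P₁ then P₂; paths through both = C(13, 2)·C(9, 5)·C(9, 4) = 1238328. Avoid both = 84672315 − 3792360 − 21488544 + 1238328 = 60629739.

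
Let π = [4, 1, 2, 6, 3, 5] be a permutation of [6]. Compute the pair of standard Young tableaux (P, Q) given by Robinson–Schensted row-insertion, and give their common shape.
P = [1, 2, 3, 5] / [4, 6];  Q = [1, 3, 4, 6] / [2, 5];  common shape = (4, 2)

Row-insert the values π_1, π_2, … into P one at a time, bumping the leftmost entry strictly greater than the inserted value down to the next row. The recording tableau Q records, in position (i, j), the step at which that cell was added to P.
  Insert 4 (step 1): P = [4];  Q = [1]
  Insert 1 (step 2): P = [1] / [4];  Q = [1] / [2]
  Insert 2 (step 3): P = [1, 2] / [4];  Q = [1, 3] / [2]
  Insert 6 (step 4): P = [1, 2, 6] / [4];  Q = [1, 3, 4] / [2]
  Insert 3 (step 5): P = [1, 2, 3] / [4, 6];  Q = [1, 3, 4] / [2, 5]
  Insert 5 (step 6): P = [1, 2, 3, 5] / [4, 6];  Q = [1, 3, 4, 6] / [2, 5]
Final shape: (4, 2).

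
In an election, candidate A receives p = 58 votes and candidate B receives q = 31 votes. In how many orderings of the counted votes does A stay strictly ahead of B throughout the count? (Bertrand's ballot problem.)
Strict-lead orderings = 259103740096407445395552

Total orderings of the 89 votes with 58 for A: C(89, 58) = 854082698836306023711264. By the Bertrand ballot formula (Cycle Lemma / reflection principle), the number of orderings in which A is strictly ahead of B throughout is (p − q)/(p + q) · C(p + q, p) = (58 − 31)/(58 + 31) · 854082698836306023711264 = 259103740096407445395552.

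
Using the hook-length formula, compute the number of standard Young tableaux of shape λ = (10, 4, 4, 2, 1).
# SYT of shape (10, 4, 4, 2, 1) = 155195040

Hook-length formula: f^λ = n! / Π hook(c), product over all cells c of the Young diagram. For λ = (10, 4, 4, 2, 1), n = 21 boxes. Hook lengths by row (left-to-right, top-to-bottom): [14, 12, 10, 9, 6, 5, 4, 3, 2, 1]; [7, 5, 3, 2]; [6, 4, 2, 1]; [3, 1]; [1]. Product of hooks = 329204736000. So f^λ = 21! / 329204736000 = 51090942171709440000 / 329204736000 = 155195040.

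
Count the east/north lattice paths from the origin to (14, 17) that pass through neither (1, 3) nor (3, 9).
Number of paths = 176786469

Inclusion–exclusion. Total paths: C(31, 14) = 265182525. Through P₁: C(4, 1)·C(27, 13) = 80233200. Through P₂: C(12, 3)·C(19, 11) = 16628040. Since P₁ is strictly southwest of P₂, a monotone path through both must visit P₁ then P₂; paths through both = C(4, 1)·C(8, 2)·C(19, 11) = 8465184. Avoid both = 265182525 − 80233200 − 16628040 + 8465184 = 176786469.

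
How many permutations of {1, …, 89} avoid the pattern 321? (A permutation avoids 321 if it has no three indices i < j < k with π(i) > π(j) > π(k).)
C_89 = 254224158304000796523953440778841647086547372026600

These 321-avoiding permutations are counted by the Catalan number C_n = (1/(n + 1)) · C(2n, n). For n = 89: C_89 = (1/90) · C(178, 89) = 22880174247360071687155809670095748237789263482394000/90 = 254224158304000796523953440778841647086547372026600.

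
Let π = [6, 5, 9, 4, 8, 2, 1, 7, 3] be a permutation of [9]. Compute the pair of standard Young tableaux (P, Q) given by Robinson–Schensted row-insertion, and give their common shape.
P = [1, 3] / [2, 7] / [4, 8] / [5, 9] / [6];  Q = [1, 3] / [2, 5] / [4, 8] / [6, 9] / [7];  common shape = (2, 2, 2, 2, 1)

Row-insert the values π_1, π_2, … into P one at a time, bumping the leftmost entry strictly greater than the inserted value down to the next row. The recording tableau Q records, in position (i, j), the step at which that cell was added to P.
  Insert 6 (step 1): P = [6];  Q = [1]
  Insert 5 (step 2): P = [5] / [6];  Q = [1] / [2]
  Insert 9 (step 3): P = [5, 9] / [6];  Q = [1, 3] / [2]
  Insert 4 (step 4): P = [4, 9] / [5] / [6];  Q = [1, 3] / [2] / [4]
  Insert 8 (step 5): P = [4, 8] / [5, 9] / [6];  Q = [1, 3] / [2, 5] / [4]
  Insert 2 (step 6): P = [2, 8] / [4, 9] / [5] / [6];  Q = [1, 3] / [2, 5] / [4] / [6]
  Insert 1 (step 7): P = [1, 8] / [2, 9] / [4] / [5] / [6];  Q = [1, 3] / [2, 5] / [4] / [6] / [7]
  Insert 7 (step 8): P = [1, 7] / [2, 8] / [4, 9] / [5] / [6];  Q = [1, 3] / [2, 5] / [4, 8] / [6] / [7]
  Insert 3 (step 9): P = [1, 3] / [2, 7] / [4, 8] / [5, 9] / [6];  Q = [1, 3] / [2, 5] / [4, 8] / [6, 9] / [7]
Final shape: (2, 2, 2, 2, 1).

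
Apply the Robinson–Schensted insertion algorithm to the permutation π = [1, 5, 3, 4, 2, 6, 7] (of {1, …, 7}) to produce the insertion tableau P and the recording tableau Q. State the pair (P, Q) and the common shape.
P = [1, 2, 4, 6, 7] / [3] / [5];  Q = [1, 2, 4, 6, 7] / [3] / [5];  common shape = (5, 1, 1)

Row-insert the values π_1, π_2, … into P one at a time, bumping the leftmost entry strictly greater than the inserted value down to the next row. The recording tableau Q records, in position (i, j), the step at which that cell was added to P.
  Insert 1 (step 1): P = [1];  Q = [1]
  Insert 5 (step 2): P = [1, 5];  Q = [1, 2]
  Insert 3 (step 3): P = [1, 3] / [5];  Q = [1, 2] / [3]
  Insert 4 (step 4): P = [1, 3, 4] / [5];  Q = [1, 2, 4] / [3]
  Insert 2 (step 5): P = [1, 2, 4] / [3] / [5];  Q = [1, 2, 4] / [3] / [5]
  Insert 6 (step 6): P = [1, 2, 4, 6] / [3] / [5];  Q = [1, 2, 4, 6] / [3] / [5]
  Insert 7 (step 7): P = [1, 2, 4, 6, 7] / [3] / [5];  Q = [1, 2, 4, 6, 7] / [3] / [5]
Final shape: (5, 1, 1).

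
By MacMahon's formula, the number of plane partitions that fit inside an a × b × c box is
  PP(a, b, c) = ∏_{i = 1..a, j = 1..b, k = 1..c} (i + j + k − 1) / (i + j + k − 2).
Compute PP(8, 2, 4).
PP(8, 2, 4) = 70785

Evaluate the triple product over i = 1..8, j = 1..2, k = 1..4. The factors are (2/1) · (3/2) · (4/3) · (5/4) · (3/2) · (4/3) · (5/4) · (6/5) · … (64 factors total). The numerators and denominators telescope so the product is an integer; carrying out the multiplication exactly gives PP(8, 2, 4) = 70785.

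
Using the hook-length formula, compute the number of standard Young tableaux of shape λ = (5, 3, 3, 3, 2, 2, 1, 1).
# SYT of shape (5, 3, 3, 3, 2, 2, 1, 1) = 64664600

Hook-length formula: f^λ = n! / Π hook(c), product over all cells c of the Young diagram. For λ = (5, 3, 3, 3, 2, 2, 1, 1), n = 20 boxes. Hook lengths by row (left-to-right, top-to-bottom): [12, 9, 6, 2, 1]; [9, 6, 3]; [8, 5, 2]; [7, 4, 1]; [5, 2]; [4, 1]; [2]; [1]. Product of hooks = 37623398400. So f^λ = 20! / 37623398400 = 2432902008176640000 / 37623398400 = 64664600.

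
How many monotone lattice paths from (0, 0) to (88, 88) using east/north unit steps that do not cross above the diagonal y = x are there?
C_88 = 64633260585762914370496637486146181462681535261000

These NE paths below the diagonal are counted by the Catalan number C_n = (1/(n + 1)) · C(2n, n). For n = 88: C_88 = (1/89) · C(176, 88) = 5752360192132899378974200736267010150178656638229000/89 = 64633260585762914370496637486146181462681535261000.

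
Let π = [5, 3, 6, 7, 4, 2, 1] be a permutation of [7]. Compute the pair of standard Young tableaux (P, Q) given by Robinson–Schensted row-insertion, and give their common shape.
P = [1, 4, 7] / [2, 6] / [3] / [5];  Q = [1, 3, 4] / [2, 5] / [6] / [7];  common shape = (3, 2, 1, 1)

Row-insert the values π_1, π_2, … into P one at a time, bumping the leftmost entry strictly greater than the inserted value down to the next row. The recording tableau Q records, in position (i, j), the step at which that cell was added to P.
  Insert 5 (step 1): P = [5];  Q = [1]
  Insert 3 (step 2): P = [3] / [5];  Q = [1] / [2]
  Insert 6 (step 3): P = [3, 6] / [5];  Q = [1, 3] / [2]
  Insert 7 (step 4): P = [3, 6, 7] / [5];  Q = [1, 3, 4] / [2]
  Insert 4 (step 5): P = [3, 4, 7] / [5, 6];  Q = [1, 3, 4] / [2, 5]
  Insert 2 (step 6): P = [2, 4, 7] / [3, 6] / [5];  Q = [1, 3, 4] / [2, 5] / [6]
  Insert 1 (step 7): P = [1, 4, 7] / [2, 6] / [3] / [5];  Q = [1, 3, 4] / [2, 5] / [6] / [7]
Final shape: (3, 2, 1, 1).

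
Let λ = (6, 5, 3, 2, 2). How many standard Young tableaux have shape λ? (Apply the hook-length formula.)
# SYT of shape (6, 5, 3, 2, 2) = 9189180

Hook-length formula: f^λ = n! / Π hook(c), product over all cells c of the Young diagram. For λ = (6, 5, 3, 2, 2), n = 18 boxes. Hook lengths by row (left-to-right, top-to-bottom): [10, 9, 6, 4, 3, 1]; [8, 7, 4, 2, 1]; [5, 4, 1]; [3, 2]; [2, 1]. Product of hooks = 696729600. So f^λ = 18! / 696729600 = 6402373705728000 / 696729600 = 9189180.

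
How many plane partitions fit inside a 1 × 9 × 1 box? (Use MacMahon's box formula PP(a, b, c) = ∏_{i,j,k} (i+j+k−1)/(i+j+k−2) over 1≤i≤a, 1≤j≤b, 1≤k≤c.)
PP(1, 9, 1) = 10

Evaluate the triple product over i = 1..1, j = 1..9, k = 1..1. The factors are (2/1) · (3/2) · (4/3) · (5/4) · (6/5) · (7/6) · (8/7) · (9/8) · … (9 factors total). The numerators and denominators telescope so the product is an integer; carrying out the multiplication exactly gives PP(1, 9, 1) = 10.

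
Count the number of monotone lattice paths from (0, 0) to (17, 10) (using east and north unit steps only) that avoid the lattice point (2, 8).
Number of paths = 8430165

Total paths from (0, 0) to (17, 10): C(27, 17) = 8436285. Paths through (2, 8): (paths (0, 0) → (2, 8)) × (paths (2, 8) → (17, 10)) = C(10, 2) · C(17, 15) = 45 · 136 = 6120. Avoidance count = 8436285 − 6120 = 8430165.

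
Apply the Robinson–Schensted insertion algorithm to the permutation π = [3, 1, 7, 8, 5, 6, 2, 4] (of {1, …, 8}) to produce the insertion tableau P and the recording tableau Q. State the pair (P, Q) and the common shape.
P = [1, 2, 4] / [3, 5, 6] / [7, 8];  Q = [1, 3, 4] / [2, 5, 6] / [7, 8];  common shape = (3, 3, 2)

Row-insert the values π_1, π_2, … into P one at a time, bumping the leftmost entry strictly greater than the inserted value down to the next row. The recording tableau Q records, in position (i, j), the step at which that cell was added to P.
  Insert 3 (step 1): P = [3];  Q = [1]
  Insert 1 (step 2): P = [1] / [3];  Q = [1] / [2]
  Insert 7 (step 3): P = [1, 7] / [3];  Q = [1, 3] / [2]
  Insert 8 (step 4): P = [1, 7, 8] / [3];  Q = [1, 3, 4] / [2]
  Insert 5 (step 5): P = [1, 5, 8] / [3, 7];  Q = [1, 3, 4] / [2, 5]
  Insert 6 (step 6): P = [1, 5, 6] / [3, 7, 8];  Q = [1, 3, 4] / [2, 5, 6]
  Insert 2 (step 7): P = [1, 2, 6] / [3, 5, 8] / [7];  Q = [1, 3, 4] / [2, 5, 6] / [7]
  Insert 4 (step 8): P = [1, 2, 4] / [3, 5, 6] / [7, 8];  Q = [1, 3, 4] / [2, 5, 6] / [7, 8]
Final shape: (3, 3, 2).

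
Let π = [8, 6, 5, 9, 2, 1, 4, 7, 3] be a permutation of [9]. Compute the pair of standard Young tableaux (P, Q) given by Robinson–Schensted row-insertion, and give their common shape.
P = [1, 3, 7] / [2, 4] / [5, 9] / [6] / [8];  Q = [1, 4, 8] / [2, 7] / [3, 9] / [5] / [6];  common shape = (3, 2, 2, 1, 1)

Row-insert the values π_1, π_2, … into P one at a time, bumping the leftmost entry strictly greater than the inserted value down to the next row. The recording tableau Q records, in position (i, j), the step at which that cell was added to P.
  Insert 8 (step 1): P = [8];  Q = [1]
  Insert 6 (step 2): P = [6] / [8];  Q = [1] / [2]
  Insert 5 (step 3): P = [5] / [6] / [8];  Q = [1] / [2] / [3]
  Insert 9 (step 4): P = [5, 9] / [6] / [8];  Q = [1, 4] / [2] / [3]
  Insert 2 (step 5): P = [2, 9] / [5] / [6] / [8];  Q = [1, 4] / [2] / [3] / [5]
  Insert 1 (step 6): P = [1, 9] / [2] / [5] / [6] / [8];  Q = [1, 4] / [2] / [3] / [5] / [6]
  Insert 4 (step 7): P = [1, 4] / [2, 9] / [5] / [6] / [8];  Q = [1, 4] / [2, 7] / [3] / [5] / [6]
  Insert 7 (step 8): P = [1, 4, 7] / [2, 9] / [5] / [6] / [8];  Q = [1, 4, 8] / [2, 7] / [3] / [5] / [6]
  Insert 3 (step 9): P = [1, 3, 7] / [2, 4] / [5, 9] / [6] / [8];  Q = [1, 4, 8] / [2, 7] / [3, 9] / [5] / [6]
Final shape: (3, 2, 2, 1, 1).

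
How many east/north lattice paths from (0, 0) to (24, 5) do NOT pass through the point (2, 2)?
Number of paths = 104955

Total paths from (0, 0) to (24, 5): C(29, 24) = 118755. Paths through (2, 2): (paths (0, 0) → (2, 2)) × (paths (2, 2) → (24, 5)) = C(4, 2) · C(25, 22) = 6 · 2300 = 13800. Avoidance count = 118755 − 13800 = 104955.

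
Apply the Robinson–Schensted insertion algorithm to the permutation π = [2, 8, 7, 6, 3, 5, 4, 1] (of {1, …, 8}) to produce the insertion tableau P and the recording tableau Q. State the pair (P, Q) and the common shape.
P = [1, 3, 4] / [2] / [5] / [6] / [7] / [8];  Q = [1, 2, 6] / [3] / [4] / [5] / [7] / [8];  common shape = (3, 1, 1, 1, 1, 1)

Row-insert the values π_1, π_2, … into P one at a time, bumping the leftmost entry strictly greater than the inserted value down to the next row. The recording tableau Q records, in position (i, j), the step at which that cell was added to P.
  Insert 2 (step 1): P = [2];  Q = [1]
  Insert 8 (step 2): P = [2, 8];  Q = [1, 2]
  Insert 7 (step 3): P = [2, 7] / [8];  Q = [1, 2] / [3]
  Insert 6 (step 4): P = [2, 6] / [7] / [8];  Q = [1, 2] / [3] / [4]
  Insert 3 (step 5): P = [2, 3] / [6] / [7] / [8];  Q = [1, 2] / [3] / [4] / [5]
  Insert 5 (step 6): P = [2, 3, 5] / [6] / [7] / [8];  Q = [1, 2, 6] / [3] / [4] / [5]
  Insert 4 (step 7): P = [2, 3, 4] / [5] / [6] / [7] / [8];  Q = [1, 2, 6] / [3] / [4] / [5] / [7]
  Insert 1 (step 8): P = [1, 3, 4] / [2] / [5] / [6] / [7] / [8];  Q = [1, 2, 6] / [3] / [4] / [5] / [7] / [8]
Final shape: (3, 1, 1, 1, 1, 1).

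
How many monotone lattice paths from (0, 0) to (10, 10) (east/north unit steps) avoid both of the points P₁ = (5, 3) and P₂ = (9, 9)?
Number of paths = 66684

Inclusion–exclusion. Total paths: C(20, 10) = 184756. Through P₁: C(8, 5)·C(12, 5) = 44352. Through P₂: C(18, 9)·C(2, 1) = 97240. Since P₁ is strictly southwest of P₂, a monotone path through both must visit P₁ then P₂; paths through both = C(8, 5)·C(10, 4)·C(2, 1) = 23520. Avoid both = 184756 − 44352 − 97240 + 23520 = 66684.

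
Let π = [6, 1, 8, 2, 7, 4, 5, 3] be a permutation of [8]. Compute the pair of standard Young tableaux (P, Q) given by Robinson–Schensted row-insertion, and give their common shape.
P = [1, 2, 3, 5] / [4, 7] / [6] / [8];  Q = [1, 3, 5, 7] / [2, 4] / [6] / [8];  common shape = (4, 2, 1, 1)

Row-insert the values π_1, π_2, … into P one at a time, bumping the leftmost entry strictly greater than the inserted value down to the next row. The recording tableau Q records, in position (i, j), the step at which that cell was added to P.
  Insert 6 (step 1): P = [6];  Q = [1]
  Insert 1 (step 2): P = [1] / [6];  Q = [1] / [2]
  Insert 8 (step 3): P = [1, 8] / [6];  Q = [1, 3] / [2]
  Insert 2 (step 4): P = [1, 2] / [6, 8];  Q = [1, 3] / [2, 4]
  Insert 7 (step 5): P = [1, 2, 7] / [6, 8];  Q = [1, 3, 5] / [2, 4]
  Insert 4 (step 6): P = [1, 2, 4] / [6, 7] / [8];  Q = [1, 3, 5] / [2, 4] / [6]
  Insert 5 (step 7): P = [1, 2, 4, 5] / [6, 7] / [8];  Q = [1, 3, 5, 7] / [2, 4] / [6]
  Insert 3 (step 8): P = [1, 2, 3, 5] / [4, 7] / [6] / [8];  Q = [1, 3, 5, 7] / [2, 4] / [6] / [8]
Final shape: (4, 2, 1, 1).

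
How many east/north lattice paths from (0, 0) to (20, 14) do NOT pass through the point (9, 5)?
Number of paths = 1055719720

Total paths from (0, 0) to (20, 14): C(34, 20) = 1391975640. Paths through (9, 5): (paths (0, 0) → (9, 5)) × (paths (9, 5) → (20, 14)) = C(14, 9) · C(20, 11) = 2002 · 167960 = 336255920. Avoidance count = 1391975640 − 336255920 = 1055719720.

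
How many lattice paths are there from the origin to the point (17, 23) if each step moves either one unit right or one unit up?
Number of paths = 88732378800

A monotone lattice path from (0, 0) to (17, 23) consists of 17 east steps and 23 north steps in some order, so it is determined by which 17 of the 40 steps are east. The count is C(40, 17) = 88732378800.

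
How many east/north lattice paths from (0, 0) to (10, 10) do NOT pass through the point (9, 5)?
Number of paths = 172744

Total paths from (0, 0) to (10, 10): C(20, 10) = 184756. Paths through (9, 5): (paths (0, 0) → (9, 5)) × (paths (9, 5) → (10, 10)) = C(14, 9) · C(6, 1) = 2002 · 6 = 12012. Avoidance count = 184756 − 12012 = 172744.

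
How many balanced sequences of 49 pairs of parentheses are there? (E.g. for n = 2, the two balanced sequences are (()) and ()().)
C_49 = 509552245179617138054608572

These balanced parentheses are counted by the Catalan number C_n = (1/(n + 1)) · C(2n, n). For n = 49: C_49 = (1/50) · C(98, 49) = 25477612258980856902730428600/50 = 509552245179617138054608572.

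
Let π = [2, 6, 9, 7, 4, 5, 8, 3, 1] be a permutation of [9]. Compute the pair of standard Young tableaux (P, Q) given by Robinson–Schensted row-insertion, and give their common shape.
P = [1, 3, 5, 8] / [2, 7] / [4] / [6] / [9];  Q = [1, 2, 3, 7] / [4, 6] / [5] / [8] / [9];  common shape = (4, 2, 1, 1, 1)

Row-insert the values π_1, π_2, … into P one at a time, bumping the leftmost entry strictly greater than the inserted value down to the next row. The recording tableau Q records, in position (i, j), the step at which that cell was added to P.
  Insert 2 (step 1): P = [2];  Q = [1]
  Insert 6 (step 2): P = [2, 6];  Q = [1, 2]
  Insert 9 (step 3): P = [2, 6, 9];  Q = [1, 2, 3]
  Insert 7 (step 4): P = [2, 6, 7] / [9];  Q = [1, 2, 3] / [4]
  Insert 4 (step 5): P = [2, 4, 7] / [6] / [9];  Q = [1, 2, 3] / [4] / [5]
  Insert 5 (step 6): P = [2, 4, 5] / [6, 7] / [9];  Q = [1, 2, 3] / [4, 6] / [5]
  Insert 8 (step 7): P = [2, 4, 5, 8] / [6, 7] / [9];  Q = [1, 2, 3, 7] / [4, 6] / [5]
  Insert 3 (step 8): P = [2, 3, 5, 8] / [4, 7] / [6] / [9];  Q = [1, 2, 3, 7] / [4, 6] / [5] / [8]
  Insert 1 (step 9): P = [1, 3, 5, 8] / [2, 7] / [4] / [6] / [9];  Q = [1, 2, 3, 7] / [4, 6] / [5] / [8] / [9]
Final shape: (4, 2, 1, 1, 1).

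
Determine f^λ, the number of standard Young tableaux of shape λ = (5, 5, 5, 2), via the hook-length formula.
# SYT of shape (5, 5, 5, 2) = 291720

Hook-length formula: f^λ = n! / Π hook(c), product over all cells c of the Young diagram. For λ = (5, 5, 5, 2), n = 17 boxes. Hook lengths by row (left-to-right, top-to-bottom): [8, 7, 5, 4, 3]; [7, 6, 4, 3, 2]; [6, 5, 3, 2, 1]; [2, 1]. Product of hooks = 1219276800. So f^λ = 17! / 1219276800 = 355687428096000 / 1219276800 = 291720.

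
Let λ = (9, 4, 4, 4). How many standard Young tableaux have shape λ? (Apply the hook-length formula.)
# SYT of shape (9, 4, 4, 4) = 34566168

Hook-length formula: f^λ = n! / Π hook(c), product over all cells c of the Young diagram. For λ = (9, 4, 4, 4), n = 21 boxes. Hook lengths by row (left-to-right, top-to-bottom): [12, 11, 10, 9, 5, 4, 3, 2, 1]; [6, 5, 4, 3]; [5, 4, 3, 2]; [4, 3, 2, 1]. Product of hooks = 1478062080000. So f^λ = 21! / 1478062080000 = 51090942171709440000 / 1478062080000 = 34566168.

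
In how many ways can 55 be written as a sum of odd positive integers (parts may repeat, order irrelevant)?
p_odd(55) = 6378

Enumerate partitions using only odd parts via the recurrence o(n, m) = o(n, m−2) + o(n−m, m) over odd m, starting from the largest odd part ≤ n. This gives p_odd(55) = 6378. (Euler's theorem: equals the count of distinct-part partitions.)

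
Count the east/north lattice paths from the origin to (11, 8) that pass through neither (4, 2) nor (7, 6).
Number of paths = 31977

Inclusion–exclusion. Total paths: C(19, 11) = 75582. Through P₁: C(6, 4)·C(13, 7) = 25740. Through P₂: C(13, 7)·C(6, 4) = 25740. Since P₁ is strictly southwest of P₂, a monotone path through both must visit P₁ then P₂; paths through both = C(6, 4)·C(7, 3)·C(6, 4) = 7875. Avoid both = 75582 − 25740 − 25740 + 7875 = 31977.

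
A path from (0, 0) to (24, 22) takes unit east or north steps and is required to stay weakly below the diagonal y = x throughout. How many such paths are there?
Number of paths = 946844533674

By the reflection principle (André's argument), the number of monotone paths to (24, 22) with n ≤ m that never go above y = x is C(46, 24) − C(46, 25) = 7890371113950 − 6943526580276 = 946844533674.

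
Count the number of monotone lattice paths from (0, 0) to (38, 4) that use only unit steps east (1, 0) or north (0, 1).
Number of paths = 111930

A monotone lattice path from (0, 0) to (38, 4) consists of 38 east steps and 4 north steps in some order, so it is determined by which 38 of the 42 steps are east. The count is C(42, 38) = 111930.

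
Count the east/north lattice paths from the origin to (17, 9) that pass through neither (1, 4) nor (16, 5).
Number of paths = 2921460

Inclusion–exclusion. Total paths: C(26, 17) = 3124550. Through P₁: C(5, 1)·C(21, 16) = 101745. Through P₂: C(21, 16)·C(5, 1) = 101745. Since P₁ is strictly southwest of P₂, a monotone path through both must visit P₁ then P₂; paths through both = C(5, 1)·C(16, 15)·C(5, 1) = 400. Avoid both = 3124550 − 101745 − 101745 + 400 = 2921460.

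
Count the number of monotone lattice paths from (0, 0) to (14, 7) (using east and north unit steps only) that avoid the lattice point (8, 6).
Number of paths = 95259

Total paths from (0, 0) to (14, 7): C(21, 14) = 116280. Paths through (8, 6): (paths (0, 0) → (8, 6)) × (paths (8, 6) → (14, 7)) = C(14, 8) · C(7, 6) = 3003 · 7 = 21021. Avoidance count = 116280 − 21021 = 95259.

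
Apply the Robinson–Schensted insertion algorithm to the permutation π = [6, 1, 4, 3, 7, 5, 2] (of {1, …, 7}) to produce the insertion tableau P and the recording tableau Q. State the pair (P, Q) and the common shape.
P = [1, 2, 5] / [3, 7] / [4] / [6];  Q = [1, 3, 5] / [2, 6] / [4] / [7];  common shape = (3, 2, 1, 1)

Row-insert the values π_1, π_2, … into P one at a time, bumping the leftmost entry strictly greater than the inserted value down to the next row. The recording tableau Q records, in position (i, j), the step at which that cell was added to P.
  Insert 6 (step 1): P = [6];  Q = [1]
  Insert 1 (step 2): P = [1] / [6];  Q = [1] / [2]
  Insert 4 (step 3): P = [1, 4] / [6];  Q = [1, 3] / [2]
  Insert 3 (step 4): P = [1, 3] / [4] / [6];  Q = [1, 3] / [2] / [4]
  Insert 7 (step 5): P = [1, 3, 7] / [4] / [6];  Q = [1, 3, 5] / [2] / [4]
  Insert 5 (step 6): P = [1, 3, 5] / [4, 7] / [6];  Q = [1, 3, 5] / [2, 6] / [4]
  Insert 2 (step 7): P = [1, 2, 5] / [3, 7] / [4] / [6];  Q = [1, 3, 5] / [2, 6] / [4] / [7]
Final shape: (3, 2, 1, 1).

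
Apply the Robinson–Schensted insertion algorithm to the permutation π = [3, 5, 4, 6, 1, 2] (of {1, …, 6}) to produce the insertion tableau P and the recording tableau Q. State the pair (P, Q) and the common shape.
P = [1, 2, 6] / [3, 4] / [5];  Q = [1, 2, 4] / [3, 6] / [5];  common shape = (3, 2, 1)

Row-insert the values π_1, π_2, … into P one at a time, bumping the leftmost entry strictly greater than the inserted value down to the next row. The recording tableau Q records, in position (i, j), the step at which that cell was added to P.
  Insert 3 (step 1): P = [3];  Q = [1]
  Insert 5 (step 2): P = [3, 5];  Q = [1, 2]
  Insert 4 (step 3): P = [3, 4] / [5];  Q = [1, 2] / [3]
  Insert 6 (step 4): P = [3, 4, 6] / [5];  Q = [1, 2, 4] / [3]
  Insert 1 (step 5): P = [1, 4, 6] / [3] / [5];  Q = [1, 2, 4] / [3] / [5]
  Insert 2 (step 6): P = [1, 2, 6] / [3, 4] / [5];  Q = [1, 2, 4] / [3, 6] / [5]
Final shape: (3, 2, 1).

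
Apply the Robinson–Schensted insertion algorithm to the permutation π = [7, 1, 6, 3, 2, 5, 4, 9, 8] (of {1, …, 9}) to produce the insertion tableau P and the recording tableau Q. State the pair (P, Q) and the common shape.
P = [1, 2, 4, 8] / [3, 5, 9] / [6] / [7];  Q = [1, 3, 6, 8] / [2, 7, 9] / [4] / [5];  common shape = (4, 3, 1, 1)

Row-insert the values π_1, π_2, … into P one at a time, bumping the leftmost entry strictly greater than the inserted value down to the next row. The recording tableau Q records, in position (i, j), the step at which that cell was added to P.
  Insert 7 (step 1): P = [7];  Q = [1]
  Insert 1 (step 2): P = [1] / [7];  Q = [1] / [2]
  Insert 6 (step 3): P = [1, 6] / [7];  Q = [1, 3] / [2]
  Insert 3 (step 4): P = [1, 3] / [6] / [7];  Q = [1, 3] / [2] / [4]
  Insert 2 (step 5): P = [1, 2] / [3] / [6] / [7];  Q = [1, 3] / [2] / [4] / [5]
  Insert 5 (step 6): P = [1, 2, 5] / [3] / [6] / [7];  Q = [1, 3, 6] / [2] / [4] / [5]
  Insert 4 (step 7): P = [1, 2, 4] / [3, 5] / [6] / [7];  Q = [1, 3, 6] / [2, 7] / [4] / [5]
  Insert 9 (step 8): P = [1, 2, 4, 9] / [3, 5] / [6] / [7];  Q = [1, 3, 6, 8] / [2, 7] / [4] / [5]
  Insert 8 (step 9): P = [1, 2, 4, 8] / [3, 5, 9] / [6] / [7];  Q = [1, 3, 6, 8] / [2, 7, 9] / [4] / [5]
Final shape: (4, 3, 1, 1).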